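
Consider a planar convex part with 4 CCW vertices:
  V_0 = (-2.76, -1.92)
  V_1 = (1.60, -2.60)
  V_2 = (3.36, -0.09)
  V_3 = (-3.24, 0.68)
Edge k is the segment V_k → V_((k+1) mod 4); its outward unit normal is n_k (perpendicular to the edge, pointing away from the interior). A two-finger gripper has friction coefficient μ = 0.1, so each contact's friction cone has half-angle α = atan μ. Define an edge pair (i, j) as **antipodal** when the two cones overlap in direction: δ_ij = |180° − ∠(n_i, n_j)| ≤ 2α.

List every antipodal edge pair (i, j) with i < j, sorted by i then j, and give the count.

α = atan 0.1 = 5.71°;  2α = 11.42°
n_0 = (-0.1541, -0.9881)
n_1 = (+0.8188, -0.5741)
n_2 = (+0.1159, +0.9933)
n_3 = (-0.9834, -0.1815)
  (0,1): δ = 116.17°  ·
  (0,2): δ = 2.21°  ✓
  (0,3): δ = 109.32°  ·
  (1,2): δ = 61.62°  ·
  (1,3): δ = 45.50°  ·
  (2,3): δ = 72.89°  ·
antipodal pairs: 1

count = 1; pairs: (0,2)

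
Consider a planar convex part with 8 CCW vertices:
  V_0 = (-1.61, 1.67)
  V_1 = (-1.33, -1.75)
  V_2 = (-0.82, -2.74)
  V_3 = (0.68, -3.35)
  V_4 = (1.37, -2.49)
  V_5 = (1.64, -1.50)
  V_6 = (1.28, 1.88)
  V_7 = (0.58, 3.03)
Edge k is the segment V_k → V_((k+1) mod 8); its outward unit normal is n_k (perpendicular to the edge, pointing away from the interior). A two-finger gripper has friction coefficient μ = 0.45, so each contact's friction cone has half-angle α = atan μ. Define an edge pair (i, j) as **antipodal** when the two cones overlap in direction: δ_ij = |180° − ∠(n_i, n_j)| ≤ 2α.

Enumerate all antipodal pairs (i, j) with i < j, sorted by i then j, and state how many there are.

α = atan 0.45 = 24.23°;  2α = 48.46°
n_0 = (-0.9967, -0.0816)
n_1 = (-0.8890, -0.4580)
n_2 = (-0.3767, -0.9263)
n_3 = (+0.7800, -0.6258)
n_4 = (+0.9648, -0.2631)
n_5 = (+0.9944, +0.1059)
n_6 = (+0.8542, +0.5199)
n_7 = (-0.5276, +0.8495)
  (0,1): δ = 157.43°  ·
  (0,2): δ = 116.81°  ·
  (0,3): δ = 43.42°  ✓
  (0,4): δ = 19.94°  ✓
  (0,5): δ = 1.40°  ✓
  (0,6): δ = 26.65°  ✓
  (0,7): δ = 117.16°  ·
  (1,2): δ = 139.39°  ·
  (1,3): δ = 66.00°  ·
  (1,4): δ = 42.51°  ✓
  (1,5): δ = 21.18°  ✓
  (1,6): δ = 4.07°  ✓
  (1,7): δ = 94.59°  ·
  (2,3): δ = 106.61°  ·
  (2,4): δ = 83.13°  ·
  (2,5): δ = 61.79°  ·
  (2,6): δ = 36.54°  ✓
  (2,7): δ = 53.97°  ·
  (3,4): δ = 156.51°  ·
  (3,5): δ = 135.18°  ·
  (3,6): δ = 109.93°  ·
  (3,7): δ = 19.42°  ✓
  (4,5): δ = 158.67°  ·
  (4,6): δ = 133.42°  ·
  (4,7): δ = 42.90°  ✓
  (5,6): δ = 154.75°  ·
  (5,7): δ = 64.24°  ·
  (6,7): δ = 89.49°  ·
antipodal pairs: 10

count = 10; pairs: (0,3), (0,4), (0,5), (0,6), (1,4), (1,5), (1,6), (2,6), (3,7), (4,7)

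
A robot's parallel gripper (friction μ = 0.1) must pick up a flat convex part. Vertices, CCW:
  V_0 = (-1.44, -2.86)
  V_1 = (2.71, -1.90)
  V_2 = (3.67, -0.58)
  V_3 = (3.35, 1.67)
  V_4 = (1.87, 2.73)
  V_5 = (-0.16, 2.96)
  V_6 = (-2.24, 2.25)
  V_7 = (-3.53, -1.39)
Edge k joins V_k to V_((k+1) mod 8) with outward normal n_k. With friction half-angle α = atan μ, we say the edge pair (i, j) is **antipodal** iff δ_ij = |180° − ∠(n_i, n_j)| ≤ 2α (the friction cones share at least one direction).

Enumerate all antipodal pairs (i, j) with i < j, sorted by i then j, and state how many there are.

count = 2; pairs: (0,5), (3,7)

α = atan 0.1 = 5.71°;  2α = 11.42°
n_0 = (+0.2254, -0.9743)
n_1 = (+0.8087, -0.5882)
n_2 = (+0.9900, +0.1408)
n_3 = (+0.5823, +0.8130)
n_4 = (+0.1126, +0.9936)
n_5 = (-0.3230, +0.9464)
n_6 = (-0.9426, +0.3340)
n_7 = (-0.5753, -0.8179)
  (0,1): δ = 139.05°  ·
  (0,2): δ = 94.93°  ·
  (0,3): δ = 48.64°  ·
  (0,4): δ = 19.49°  ·
  (0,5): δ = 5.82°  ✓
  (0,6): δ = 57.46°  ·
  (0,7): δ = 131.85°  ·
  (1,2): δ = 135.88°  ·
  (1,3): δ = 89.58°  ·
  (1,4): δ = 60.44°  ·
  (1,5): δ = 35.13°  ·
  (1,6): δ = 16.51°  ·
  (1,7): δ = 90.91°  ·
  (2,3): δ = 133.71°  ·
  (2,4): δ = 104.56°  ·
  (2,5): δ = 79.25°  ·
  (2,6): δ = 27.61°  ·
  (2,7): δ = 46.78°  ·
  (3,4): δ = 150.85°  ·
  (3,5): δ = 125.54°  ·
  (3,6): δ = 73.90°  ·
  (3,7): δ = 0.49°  ✓
  (4,5): δ = 154.69°  ·
  (4,6): δ = 103.05°  ·
  (4,7): δ = 28.66°  ·
  (5,6): δ = 128.36°  ·
  (5,7): δ = 53.97°  ·
  (6,7): δ = 105.61°  ·
antipodal pairs: 2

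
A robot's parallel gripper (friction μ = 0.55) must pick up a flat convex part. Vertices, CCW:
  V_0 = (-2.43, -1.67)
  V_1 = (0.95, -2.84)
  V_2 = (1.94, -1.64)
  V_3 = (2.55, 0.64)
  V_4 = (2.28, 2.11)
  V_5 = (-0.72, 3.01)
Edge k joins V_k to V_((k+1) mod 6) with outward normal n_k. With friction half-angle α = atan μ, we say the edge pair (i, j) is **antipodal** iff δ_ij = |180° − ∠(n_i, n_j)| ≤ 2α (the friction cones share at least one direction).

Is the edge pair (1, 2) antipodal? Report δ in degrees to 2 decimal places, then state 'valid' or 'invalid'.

δ = 155.46°, invalid

α = atan 0.55 = 28.81°;  2α = 57.62°
edge 1: e_1 = (+0.99, +1.20);  n_1 = (+0.7714, -0.6364)
edge 2: e_2 = (+0.61, +2.28);  n_2 = (+0.9660, -0.2585)
∠(n_1, n_2) = 24.54°
δ = |180° − 24.54°| = 155.46°
155.46° > 2α = 57.62°  →  invalid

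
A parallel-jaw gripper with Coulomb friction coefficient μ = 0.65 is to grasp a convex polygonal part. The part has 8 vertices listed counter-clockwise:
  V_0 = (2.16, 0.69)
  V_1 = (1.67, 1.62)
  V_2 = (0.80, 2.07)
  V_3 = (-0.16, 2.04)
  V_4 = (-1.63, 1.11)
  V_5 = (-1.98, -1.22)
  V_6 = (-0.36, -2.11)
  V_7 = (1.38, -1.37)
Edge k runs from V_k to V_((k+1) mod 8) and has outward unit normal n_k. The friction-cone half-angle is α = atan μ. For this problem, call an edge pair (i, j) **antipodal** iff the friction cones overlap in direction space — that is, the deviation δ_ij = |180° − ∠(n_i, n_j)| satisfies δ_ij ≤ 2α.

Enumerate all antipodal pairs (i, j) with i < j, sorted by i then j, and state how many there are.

count = 11; pairs: (0,4), (0,5), (1,5), (1,6), (2,5), (2,6), (3,5), (3,6), (3,7), (4,6), (4,7)

α = atan 0.65 = 33.02°;  2α = 66.05°
n_0 = (+0.8847, +0.4661)
n_1 = (+0.4594, +0.8882)
n_2 = (-0.0312, +0.9995)
n_3 = (-0.5346, +0.8451)
n_4 = (-0.9889, +0.1485)
n_5 = (-0.4815, -0.8764)
n_6 = (+0.3914, -0.9202)
n_7 = (+0.9352, -0.3541)
  (0,1): δ = 145.13°  ·
  (0,2): δ = 115.99°  ·
  (0,3): δ = 85.46°  ·
  (0,4): δ = 36.33°  ✓
  (0,5): δ = 33.43°  ✓
  (0,6): δ = 85.26°  ·
  (0,7): δ = 131.48°  ·
  (1,2): δ = 150.86°  ·
  (1,3): δ = 120.33°  ·
  (1,4): δ = 71.19°  ·
  (1,5): δ = 1.43°  ✓
  (1,6): δ = 50.39°  ✓
  (1,7): δ = 96.61°  ·
  (2,3): δ = 149.47°  ·
  (2,4): δ = 100.33°  ·
  (2,5): δ = 30.57°  ✓
  (2,6): δ = 21.25°  ✓
  (2,7): δ = 67.47°  ·
  (3,4): δ = 130.86°  ·
  (3,5): δ = 61.10°  ✓
  (3,6): δ = 9.28°  ✓
  (3,7): δ = 36.94°  ✓
  (4,5): δ = 110.24°  ·
  (4,6): δ = 58.42°  ✓
  (4,7): δ = 12.20°  ✓
  (5,6): δ = 128.18°  ·
  (5,7): δ = 81.96°  ·
  (6,7): δ = 133.78°  ·
antipodal pairs: 11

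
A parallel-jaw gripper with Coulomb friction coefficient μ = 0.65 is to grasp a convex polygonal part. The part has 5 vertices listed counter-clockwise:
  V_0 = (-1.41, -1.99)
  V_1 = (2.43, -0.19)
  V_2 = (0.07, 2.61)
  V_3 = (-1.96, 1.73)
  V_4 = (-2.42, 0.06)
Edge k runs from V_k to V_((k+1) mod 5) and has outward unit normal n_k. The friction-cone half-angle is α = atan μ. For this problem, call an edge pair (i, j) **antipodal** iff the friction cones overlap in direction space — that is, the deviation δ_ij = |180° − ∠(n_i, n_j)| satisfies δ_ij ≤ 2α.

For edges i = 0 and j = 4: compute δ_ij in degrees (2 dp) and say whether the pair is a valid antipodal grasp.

δ = 91.11°, invalid

α = atan 0.65 = 33.02°;  2α = 66.05°
edge 0: e_0 = (+3.84, +1.80);  n_0 = (+0.4244, -0.9055)
edge 4: e_4 = (+1.01, -2.05);  n_4 = (-0.8970, -0.4420)
∠(n_0, n_4) = 88.89°
δ = |180° − 88.89°| = 91.11°
91.11° > 2α = 66.05°  →  invalid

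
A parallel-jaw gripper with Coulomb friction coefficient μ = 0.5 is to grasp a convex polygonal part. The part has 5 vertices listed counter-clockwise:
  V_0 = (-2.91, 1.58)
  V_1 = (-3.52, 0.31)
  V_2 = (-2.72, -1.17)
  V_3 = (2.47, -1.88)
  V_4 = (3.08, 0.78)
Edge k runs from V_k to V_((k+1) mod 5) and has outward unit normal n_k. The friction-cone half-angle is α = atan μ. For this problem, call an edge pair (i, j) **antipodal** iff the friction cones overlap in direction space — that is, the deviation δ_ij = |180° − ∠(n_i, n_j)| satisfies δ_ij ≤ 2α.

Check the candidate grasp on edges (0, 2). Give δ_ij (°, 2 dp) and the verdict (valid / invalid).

δ = 72.13°, invalid

α = atan 0.5 = 26.57°;  2α = 53.13°
edge 0: e_0 = (-0.61, -1.27);  n_0 = (-0.9014, +0.4330)
edge 2: e_2 = (+5.19, -0.71);  n_2 = (-0.1355, -0.9908)
∠(n_0, n_2) = 107.87°
δ = |180° − 107.87°| = 72.13°
72.13° > 2α = 53.13°  →  invalid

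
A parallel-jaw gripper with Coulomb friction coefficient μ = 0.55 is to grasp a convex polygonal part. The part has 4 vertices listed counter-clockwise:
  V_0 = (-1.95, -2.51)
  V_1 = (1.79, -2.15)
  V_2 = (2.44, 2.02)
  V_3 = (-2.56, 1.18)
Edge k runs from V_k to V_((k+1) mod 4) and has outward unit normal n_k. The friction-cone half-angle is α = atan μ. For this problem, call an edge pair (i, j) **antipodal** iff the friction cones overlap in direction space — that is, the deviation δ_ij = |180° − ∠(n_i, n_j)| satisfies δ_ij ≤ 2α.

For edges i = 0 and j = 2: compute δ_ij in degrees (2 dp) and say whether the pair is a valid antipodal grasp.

α = atan 0.55 = 28.81°;  2α = 57.62°
edge 0: e_0 = (+3.74, +0.36);  n_0 = (+0.0958, -0.9954)
edge 2: e_2 = (-5.00, -0.84);  n_2 = (-0.1657, +0.9862)
∠(n_0, n_2) = 175.96°
δ = |180° − 175.96°| = 4.04°
4.04° ≤ 2α = 57.62°  →  valid

δ = 4.04°, valid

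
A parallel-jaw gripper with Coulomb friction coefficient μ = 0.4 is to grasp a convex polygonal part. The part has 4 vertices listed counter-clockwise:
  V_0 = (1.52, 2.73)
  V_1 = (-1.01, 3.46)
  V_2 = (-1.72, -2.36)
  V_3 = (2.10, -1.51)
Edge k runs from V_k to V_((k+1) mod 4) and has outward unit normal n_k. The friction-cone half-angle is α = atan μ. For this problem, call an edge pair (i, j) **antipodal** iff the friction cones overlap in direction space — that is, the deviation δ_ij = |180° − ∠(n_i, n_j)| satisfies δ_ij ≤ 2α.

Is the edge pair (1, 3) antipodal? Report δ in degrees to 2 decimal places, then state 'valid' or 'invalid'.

δ = 14.74°, valid

α = atan 0.4 = 21.80°;  2α = 43.60°
edge 1: e_1 = (-0.71, -5.82);  n_1 = (-0.9926, +0.1211)
edge 3: e_3 = (-0.58, +4.24);  n_3 = (+0.9908, +0.1355)
∠(n_1, n_3) = 165.26°
δ = |180° − 165.26°| = 14.74°
14.74° ≤ 2α = 43.60°  →  valid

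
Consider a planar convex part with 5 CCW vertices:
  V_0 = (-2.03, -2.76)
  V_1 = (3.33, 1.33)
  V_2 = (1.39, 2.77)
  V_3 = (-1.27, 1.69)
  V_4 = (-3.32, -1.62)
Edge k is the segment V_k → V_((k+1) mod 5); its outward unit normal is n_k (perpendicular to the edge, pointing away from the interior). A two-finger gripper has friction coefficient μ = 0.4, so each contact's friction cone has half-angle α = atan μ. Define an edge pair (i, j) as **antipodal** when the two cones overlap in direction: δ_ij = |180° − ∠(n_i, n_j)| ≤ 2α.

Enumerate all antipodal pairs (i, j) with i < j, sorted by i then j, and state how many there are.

α = atan 0.4 = 21.80°;  2α = 43.60°
n_0 = (+0.6066, -0.7950)
n_1 = (+0.5960, +0.8030)
n_2 = (-0.3762, +0.9265)
n_3 = (-0.8502, +0.5265)
n_4 = (-0.6622, -0.7493)
  (0,1): δ = 73.93°  ·
  (0,2): δ = 15.25°  ✓
  (0,3): δ = 20.88°  ✓
  (0,4): δ = 101.19°  ·
  (1,2): δ = 121.32°  ·
  (1,3): δ = 85.19°  ·
  (1,4): δ = 4.88°  ✓
  (2,3): δ = 143.87°  ·
  (2,4): δ = 63.57°  ·
  (3,4): δ = 99.70°  ·
antipodal pairs: 3

count = 3; pairs: (0,2), (0,3), (1,4)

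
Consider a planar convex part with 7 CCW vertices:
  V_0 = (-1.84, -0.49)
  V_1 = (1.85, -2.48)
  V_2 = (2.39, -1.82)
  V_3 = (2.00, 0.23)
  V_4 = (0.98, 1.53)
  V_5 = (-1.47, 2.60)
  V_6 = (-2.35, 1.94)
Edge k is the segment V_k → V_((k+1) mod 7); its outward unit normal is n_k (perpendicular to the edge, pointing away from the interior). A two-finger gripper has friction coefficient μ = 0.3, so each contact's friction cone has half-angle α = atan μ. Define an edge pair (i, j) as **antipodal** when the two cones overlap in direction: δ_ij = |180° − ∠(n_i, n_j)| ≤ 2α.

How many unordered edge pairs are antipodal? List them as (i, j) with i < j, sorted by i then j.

count = 5; pairs: (0,3), (0,4), (1,5), (2,6), (3,6)

α = atan 0.3 = 16.70°;  2α = 33.40°
n_0 = (-0.4747, -0.8802)
n_1 = (+0.7740, -0.6332)
n_2 = (+0.9824, +0.1869)
n_3 = (+0.7867, +0.6173)
n_4 = (+0.4002, +0.9164)
n_5 = (-0.6000, +0.8000)
n_6 = (-0.9787, -0.2054)
  (0,1): δ = 100.95°  ·
  (0,2): δ = 50.89°  ·
  (0,3): δ = 23.54°  ✓
  (0,4): δ = 4.75°  ✓
  (0,5): δ = 65.21°  ·
  (0,6): δ = 130.19°  ·
  (1,2): δ = 129.94°  ·
  (1,3): δ = 102.59°  ·
  (1,4): δ = 74.30°  ·
  (1,5): δ = 13.84°  ✓
  (1,6): δ = 51.14°  ·
  (2,3): δ = 152.65°  ·
  (2,4): δ = 124.36°  ·
  (2,5): δ = 63.90°  ·
  (2,6): δ = 1.08°  ✓
  (3,4): δ = 151.71°  ·
  (3,5): δ = 91.25°  ·
  (3,6): δ = 26.27°  ✓
  (4,5): δ = 119.54°  ·
  (4,6): δ = 54.55°  ·
  (5,6): δ = 115.02°  ·
antipodal pairs: 5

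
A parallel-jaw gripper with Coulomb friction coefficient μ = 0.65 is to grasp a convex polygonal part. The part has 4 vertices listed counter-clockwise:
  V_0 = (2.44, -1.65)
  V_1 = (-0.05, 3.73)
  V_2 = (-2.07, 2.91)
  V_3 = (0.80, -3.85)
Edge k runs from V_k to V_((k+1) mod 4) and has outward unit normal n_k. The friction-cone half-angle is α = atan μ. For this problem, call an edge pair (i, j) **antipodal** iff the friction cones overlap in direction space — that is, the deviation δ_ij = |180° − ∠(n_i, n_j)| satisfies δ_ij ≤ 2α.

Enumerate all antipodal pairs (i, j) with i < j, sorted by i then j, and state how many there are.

α = atan 0.65 = 33.02°;  2α = 66.05°
n_0 = (+0.9075, +0.4200)
n_1 = (-0.3761, +0.9266)
n_2 = (-0.9205, -0.3908)
n_3 = (+0.8017, -0.5977)
  (0,1): δ = 92.74°  ·
  (0,2): δ = 1.83°  ✓
  (0,3): δ = 118.46°  ·
  (1,2): δ = 89.09°  ·
  (1,3): δ = 31.20°  ✓
  (2,3): δ = 59.71°  ✓
antipodal pairs: 3

count = 3; pairs: (0,2), (1,3), (2,3)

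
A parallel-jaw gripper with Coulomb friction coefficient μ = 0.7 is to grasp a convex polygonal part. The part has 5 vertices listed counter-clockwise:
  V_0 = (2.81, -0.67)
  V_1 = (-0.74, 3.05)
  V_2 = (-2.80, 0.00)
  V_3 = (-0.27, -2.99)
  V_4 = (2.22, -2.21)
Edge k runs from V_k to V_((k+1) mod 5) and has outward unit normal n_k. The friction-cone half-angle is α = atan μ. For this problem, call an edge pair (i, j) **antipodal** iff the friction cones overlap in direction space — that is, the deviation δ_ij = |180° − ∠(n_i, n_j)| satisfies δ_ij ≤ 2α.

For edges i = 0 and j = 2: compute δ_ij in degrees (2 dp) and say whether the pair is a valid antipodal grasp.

α = atan 0.7 = 34.99°;  2α = 69.98°
edge 0: e_0 = (-3.55, +3.72);  n_0 = (+0.7234, +0.6904)
edge 2: e_2 = (+2.53, -2.99);  n_2 = (-0.7634, -0.6459)
∠(n_0, n_2) = 176.58°
δ = |180° − 176.58°| = 3.42°
3.42° ≤ 2α = 69.98°  →  valid

δ = 3.42°, valid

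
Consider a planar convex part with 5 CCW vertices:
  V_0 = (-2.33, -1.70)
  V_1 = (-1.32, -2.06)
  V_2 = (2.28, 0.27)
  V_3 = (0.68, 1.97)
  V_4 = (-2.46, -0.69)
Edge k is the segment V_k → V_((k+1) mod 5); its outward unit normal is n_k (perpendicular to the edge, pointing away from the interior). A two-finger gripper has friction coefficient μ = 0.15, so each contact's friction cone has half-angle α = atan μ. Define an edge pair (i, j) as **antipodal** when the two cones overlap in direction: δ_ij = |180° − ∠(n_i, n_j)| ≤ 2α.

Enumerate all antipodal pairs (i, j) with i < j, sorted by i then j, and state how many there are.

α = atan 0.15 = 8.53°;  2α = 17.06°
n_0 = (-0.3357, -0.9420)
n_1 = (+0.5433, -0.8395)
n_2 = (+0.7282, +0.6854)
n_3 = (-0.6464, +0.7630)
n_4 = (-0.9918, -0.1277)
  (0,1): δ = 127.47°  ·
  (0,2): δ = 27.12°  ·
  (0,3): δ = 59.89°  ·
  (0,4): δ = 116.95°  ·
  (1,2): δ = 79.65°  ·
  (1,3): δ = 7.36°  ✓
  (1,4): δ = 64.42°  ·
  (2,3): δ = 93.00°  ·
  (2,4): δ = 35.93°  ·
  (3,4): δ = 122.93°  ·
antipodal pairs: 1

count = 1; pairs: (1,3)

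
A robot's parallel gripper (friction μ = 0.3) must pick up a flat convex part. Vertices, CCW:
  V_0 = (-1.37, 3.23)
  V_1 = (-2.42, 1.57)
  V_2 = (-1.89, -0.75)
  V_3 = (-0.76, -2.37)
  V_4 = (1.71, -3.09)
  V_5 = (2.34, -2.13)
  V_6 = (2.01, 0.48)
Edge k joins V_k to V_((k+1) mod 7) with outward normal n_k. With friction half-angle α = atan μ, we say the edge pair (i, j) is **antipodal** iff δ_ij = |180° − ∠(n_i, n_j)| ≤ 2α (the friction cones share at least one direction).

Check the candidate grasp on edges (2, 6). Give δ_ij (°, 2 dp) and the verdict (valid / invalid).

α = atan 0.3 = 16.70°;  2α = 33.40°
edge 2: e_2 = (+1.13, -1.62);  n_2 = (-0.8202, -0.5721)
edge 6: e_6 = (-3.38, +2.75);  n_6 = (+0.6311, +0.7757)
∠(n_2, n_6) = 164.03°
δ = |180° − 164.03°| = 15.97°
15.97° ≤ 2α = 33.40°  →  valid

δ = 15.97°, valid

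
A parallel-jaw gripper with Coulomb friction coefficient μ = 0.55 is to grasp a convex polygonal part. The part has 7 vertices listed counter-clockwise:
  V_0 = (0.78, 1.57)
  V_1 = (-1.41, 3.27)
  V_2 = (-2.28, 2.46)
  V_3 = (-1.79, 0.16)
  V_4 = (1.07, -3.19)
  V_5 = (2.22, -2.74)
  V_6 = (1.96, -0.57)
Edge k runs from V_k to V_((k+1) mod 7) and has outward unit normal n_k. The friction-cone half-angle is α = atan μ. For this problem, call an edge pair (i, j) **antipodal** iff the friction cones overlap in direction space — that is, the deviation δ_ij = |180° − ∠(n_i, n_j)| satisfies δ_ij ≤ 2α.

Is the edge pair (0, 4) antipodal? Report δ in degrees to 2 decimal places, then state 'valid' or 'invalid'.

δ = 59.19°, invalid

α = atan 0.55 = 28.81°;  2α = 57.62°
edge 0: e_0 = (-2.19, +1.70);  n_0 = (+0.6132, +0.7899)
edge 4: e_4 = (+1.15, +0.45);  n_4 = (+0.3644, -0.9312)
∠(n_0, n_4) = 120.81°
δ = |180° − 120.81°| = 59.19°
59.19° > 2α = 57.62°  →  invalid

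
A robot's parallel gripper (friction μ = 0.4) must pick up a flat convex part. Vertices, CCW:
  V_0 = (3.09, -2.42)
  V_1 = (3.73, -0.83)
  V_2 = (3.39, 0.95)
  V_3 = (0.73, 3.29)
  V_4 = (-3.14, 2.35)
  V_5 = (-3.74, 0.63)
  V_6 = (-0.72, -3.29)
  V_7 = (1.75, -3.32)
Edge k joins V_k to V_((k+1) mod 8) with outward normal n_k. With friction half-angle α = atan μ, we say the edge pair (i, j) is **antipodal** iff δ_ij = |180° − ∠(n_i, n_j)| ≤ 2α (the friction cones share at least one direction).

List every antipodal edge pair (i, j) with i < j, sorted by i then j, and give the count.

α = atan 0.4 = 21.80°;  2α = 43.60°
n_0 = (+0.9277, -0.3734)
n_1 = (+0.9822, +0.1876)
n_2 = (+0.6605, +0.7508)
n_3 = (-0.2360, +0.9717)
n_4 = (-0.9442, +0.3294)
n_5 = (-0.7922, -0.6103)
n_6 = (-0.0121, -0.9999)
n_7 = (+0.5576, -0.8301)
  (0,1): δ = 147.26°  ·
  (0,2): δ = 109.41°  ·
  (0,3): δ = 54.42°  ·
  (0,4): δ = 2.69°  ✓
  (0,5): δ = 59.54°  ·
  (0,6): δ = 111.23°  ·
  (0,7): δ = 145.81°  ·
  (1,2): δ = 142.15°  ·
  (1,3): δ = 87.16°  ·
  (1,4): δ = 30.04°  ✓
  (1,5): δ = 26.80°  ✓
  (1,6): δ = 78.49°  ·
  (1,7): δ = 113.07°  ·
  (2,3): δ = 125.01°  ·
  (2,4): δ = 67.89°  ·
  (2,5): δ = 11.05°  ✓
  (2,6): δ = 40.64°  ✓
  (2,7): δ = 75.23°  ·
  (3,4): δ = 122.88°  ·
  (3,5): δ = 66.04°  ·
  (3,6): δ = 14.35°  ✓
  (3,7): δ = 20.23°  ✓
  (4,5): δ = 123.16°  ·
  (4,6): δ = 71.47°  ·
  (4,7): δ = 36.88°  ✓
  (5,6): δ = 128.31°  ·
  (5,7): δ = 93.72°  ·
  (6,7): δ = 145.42°  ·
antipodal pairs: 8

count = 8; pairs: (0,4), (1,4), (1,5), (2,5), (2,6), (3,6), (3,7), (4,7)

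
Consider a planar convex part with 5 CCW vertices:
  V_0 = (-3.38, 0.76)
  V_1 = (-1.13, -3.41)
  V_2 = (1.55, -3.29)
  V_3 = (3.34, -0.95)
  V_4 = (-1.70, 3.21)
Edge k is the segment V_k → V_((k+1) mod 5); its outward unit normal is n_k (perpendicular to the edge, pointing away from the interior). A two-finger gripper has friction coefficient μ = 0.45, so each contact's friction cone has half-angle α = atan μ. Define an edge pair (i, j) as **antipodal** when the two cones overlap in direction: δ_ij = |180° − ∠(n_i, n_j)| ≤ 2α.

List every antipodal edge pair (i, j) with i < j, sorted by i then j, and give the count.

count = 3; pairs: (0,3), (1,3), (2,4)

α = atan 0.45 = 24.23°;  2α = 48.46°
n_0 = (-0.8801, -0.4749)
n_1 = (+0.0447, -0.9990)
n_2 = (+0.7943, -0.6076)
n_3 = (+0.6366, +0.7712)
n_4 = (-0.8247, +0.5655)
  (0,1): δ = 115.79°  ·
  (0,2): δ = 65.76°  ·
  (0,3): δ = 22.11°  ✓
  (0,4): δ = 117.21°  ·
  (1,2): δ = 129.98°  ·
  (1,3): δ = 42.10°  ✓
  (1,4): δ = 53.00°  ·
  (2,3): δ = 92.12°  ·
  (2,4): δ = 2.98°  ✓
  (3,4): δ = 84.90°  ·
antipodal pairs: 3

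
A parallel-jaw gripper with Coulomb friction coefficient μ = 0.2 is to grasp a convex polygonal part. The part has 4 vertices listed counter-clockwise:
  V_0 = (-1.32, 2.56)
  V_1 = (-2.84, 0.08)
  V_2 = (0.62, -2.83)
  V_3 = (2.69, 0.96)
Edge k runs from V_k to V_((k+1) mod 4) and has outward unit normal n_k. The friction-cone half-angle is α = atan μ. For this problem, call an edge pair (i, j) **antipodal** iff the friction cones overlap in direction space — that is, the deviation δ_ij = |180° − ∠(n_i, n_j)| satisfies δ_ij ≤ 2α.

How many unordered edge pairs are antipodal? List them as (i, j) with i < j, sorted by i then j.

α = atan 0.2 = 11.31°;  2α = 22.62°
n_0 = (-0.8526, +0.5226)
n_1 = (-0.6437, -0.7653)
n_2 = (+0.8776, -0.4793)
n_3 = (+0.3706, +0.9288)
  (0,1): δ = 98.56°  ·
  (0,2): δ = 2.86°  ✓
  (0,3): δ = 99.75°  ·
  (1,2): δ = 78.58°  ·
  (1,3): δ = 18.31°  ✓
  (2,3): δ = 83.11°  ·
antipodal pairs: 2

count = 2; pairs: (0,2), (1,3)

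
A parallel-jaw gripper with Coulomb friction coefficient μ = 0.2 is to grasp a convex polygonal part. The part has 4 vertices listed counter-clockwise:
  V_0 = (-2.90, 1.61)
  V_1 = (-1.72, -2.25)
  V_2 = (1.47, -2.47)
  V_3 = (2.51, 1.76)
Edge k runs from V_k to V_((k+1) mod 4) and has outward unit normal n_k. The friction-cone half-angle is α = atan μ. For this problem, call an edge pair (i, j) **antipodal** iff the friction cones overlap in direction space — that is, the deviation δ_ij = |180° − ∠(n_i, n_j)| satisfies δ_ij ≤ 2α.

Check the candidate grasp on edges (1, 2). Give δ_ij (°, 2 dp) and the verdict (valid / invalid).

δ = 99.87°, invalid

α = atan 0.2 = 11.31°;  2α = 22.62°
edge 1: e_1 = (+3.19, -0.22);  n_1 = (-0.0688, -0.9976)
edge 2: e_2 = (+1.04, +4.23);  n_2 = (+0.9711, -0.2388)
∠(n_1, n_2) = 80.13°
δ = |180° − 80.13°| = 99.87°
99.87° > 2α = 22.62°  →  invalid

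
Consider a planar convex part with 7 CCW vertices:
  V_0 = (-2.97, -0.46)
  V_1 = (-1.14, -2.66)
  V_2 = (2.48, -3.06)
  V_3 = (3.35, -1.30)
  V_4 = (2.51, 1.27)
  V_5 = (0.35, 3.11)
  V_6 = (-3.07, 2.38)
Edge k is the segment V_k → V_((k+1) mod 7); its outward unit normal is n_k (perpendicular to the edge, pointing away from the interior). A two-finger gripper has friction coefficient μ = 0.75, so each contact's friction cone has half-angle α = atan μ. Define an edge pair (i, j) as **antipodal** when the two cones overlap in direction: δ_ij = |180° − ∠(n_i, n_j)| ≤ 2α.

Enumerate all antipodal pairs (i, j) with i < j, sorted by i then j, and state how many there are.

α = atan 0.75 = 36.87°;  2α = 73.74°
n_0 = (-0.7688, -0.6395)
n_1 = (-0.1098, -0.9940)
n_2 = (+0.8965, -0.4431)
n_3 = (+0.9505, +0.3107)
n_4 = (+0.6485, +0.7612)
n_5 = (-0.2087, +0.9780)
n_6 = (-0.9994, -0.0352)
  (0,1): δ = 136.06°  ·
  (0,2): δ = 66.06°  ✓
  (0,3): δ = 21.65°  ✓
  (0,4): δ = 9.82°  ✓
  (0,5): δ = 62.29°  ✓
  (0,6): δ = 142.26°  ·
  (1,2): δ = 110.00°  ·
  (1,3): δ = 65.59°  ✓
  (1,4): δ = 34.12°  ✓
  (1,5): δ = 18.35°  ✓
  (1,6): δ = 98.32°  ·
  (2,3): δ = 135.60°  ·
  (2,4): δ = 104.12°  ·
  (2,5): δ = 51.65°  ✓
  (2,6): δ = 28.32°  ✓
  (3,4): δ = 148.53°  ·
  (3,5): δ = 96.05°  ·
  (3,6): δ = 16.08°  ✓
  (4,5): δ = 127.52°  ·
  (4,6): δ = 47.56°  ✓
  (5,6): δ = 100.03°  ·
antipodal pairs: 11

count = 11; pairs: (0,2), (0,3), (0,4), (0,5), (1,3), (1,4), (1,5), (2,5), (2,6), (3,6), (4,6)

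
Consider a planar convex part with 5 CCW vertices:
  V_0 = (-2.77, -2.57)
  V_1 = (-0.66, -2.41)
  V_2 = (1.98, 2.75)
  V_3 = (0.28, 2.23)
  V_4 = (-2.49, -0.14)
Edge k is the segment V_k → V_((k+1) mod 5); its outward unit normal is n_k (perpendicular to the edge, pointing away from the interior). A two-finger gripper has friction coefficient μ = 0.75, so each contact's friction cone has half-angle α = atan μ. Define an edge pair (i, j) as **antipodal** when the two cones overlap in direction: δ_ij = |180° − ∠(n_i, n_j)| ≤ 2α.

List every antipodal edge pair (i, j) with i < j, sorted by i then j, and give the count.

count = 5; pairs: (0,2), (0,3), (1,2), (1,3), (1,4)

α = atan 0.75 = 36.87°;  2α = 73.74°
n_0 = (+0.0756, -0.9971)
n_1 = (+0.8902, -0.4555)
n_2 = (-0.2925, +0.9563)
n_3 = (-0.6501, +0.7598)
n_4 = (-0.9934, +0.1145)
  (0,1): δ = 121.43°  ·
  (0,2): δ = 12.67°  ✓
  (0,3): δ = 36.21°  ✓
  (0,4): δ = 79.09°  ·
  (1,2): δ = 45.90°  ✓
  (1,3): δ = 22.35°  ✓
  (1,4): δ = 20.52°  ✓
  (2,3): δ = 156.46°  ·
  (2,4): δ = 113.58°  ·
  (3,4): δ = 137.12°  ·
antipodal pairs: 5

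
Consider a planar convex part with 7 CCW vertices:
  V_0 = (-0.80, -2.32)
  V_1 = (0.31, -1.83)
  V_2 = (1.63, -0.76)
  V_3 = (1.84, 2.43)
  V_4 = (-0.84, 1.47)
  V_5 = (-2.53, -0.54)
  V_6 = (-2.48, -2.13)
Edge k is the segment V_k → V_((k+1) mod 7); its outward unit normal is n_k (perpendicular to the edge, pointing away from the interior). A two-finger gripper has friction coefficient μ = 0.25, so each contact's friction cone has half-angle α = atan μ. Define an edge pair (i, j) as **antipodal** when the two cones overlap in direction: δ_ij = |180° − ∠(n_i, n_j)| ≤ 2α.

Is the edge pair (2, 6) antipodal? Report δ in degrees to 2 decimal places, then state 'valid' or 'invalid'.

α = atan 0.25 = 14.04°;  2α = 28.07°
edge 2: e_2 = (+0.21, +3.19);  n_2 = (+0.9978, -0.0657)
edge 6: e_6 = (+1.68, -0.19);  n_6 = (-0.1124, -0.9937)
∠(n_2, n_6) = 92.69°
δ = |180° − 92.69°| = 87.31°
87.31° > 2α = 28.07°  →  invalid

δ = 87.31°, invalid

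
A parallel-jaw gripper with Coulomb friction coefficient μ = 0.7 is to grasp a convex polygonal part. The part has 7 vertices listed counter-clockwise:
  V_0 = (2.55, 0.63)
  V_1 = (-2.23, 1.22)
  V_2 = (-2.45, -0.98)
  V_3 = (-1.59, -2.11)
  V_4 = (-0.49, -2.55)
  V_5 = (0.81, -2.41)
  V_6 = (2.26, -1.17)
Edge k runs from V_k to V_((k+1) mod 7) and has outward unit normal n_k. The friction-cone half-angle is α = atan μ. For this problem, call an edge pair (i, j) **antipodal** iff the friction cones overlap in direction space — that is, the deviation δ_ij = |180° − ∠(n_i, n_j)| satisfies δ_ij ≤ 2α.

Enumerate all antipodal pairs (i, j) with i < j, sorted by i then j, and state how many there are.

α = atan 0.7 = 34.99°;  2α = 69.98°
n_0 = (+0.1225, +0.9925)
n_1 = (-0.9950, +0.0995)
n_2 = (-0.7958, -0.6056)
n_3 = (-0.3714, -0.9285)
n_4 = (+0.1071, -0.9943)
n_5 = (+0.6499, -0.7600)
n_6 = (+0.9873, -0.1591)
  (0,1): δ = 88.67°  ·
  (0,2): δ = 45.69°  ✓
  (0,3): δ = 14.76°  ✓
  (0,4): δ = 13.18°  ✓
  (0,5): δ = 47.57°  ✓
  (0,6): δ = 87.88°  ·
  (1,2): δ = 137.02°  ·
  (1,3): δ = 106.09°  ·
  (1,4): δ = 78.14°  ·
  (1,5): δ = 43.75°  ✓
  (1,6): δ = 3.44°  ✓
  (2,3): δ = 149.07°  ·
  (2,4): δ = 121.13°  ·
  (2,5): δ = 86.74°  ·
  (2,6): δ = 46.43°  ✓
  (3,4): δ = 152.05°  ·
  (3,5): δ = 117.66°  ·
  (3,6): δ = 77.35°  ·
  (4,5): δ = 145.61°  ·
  (4,6): δ = 105.30°  ·
  (5,6): δ = 139.69°  ·
antipodal pairs: 7

count = 7; pairs: (0,2), (0,3), (0,4), (0,5), (1,5), (1,6), (2,6)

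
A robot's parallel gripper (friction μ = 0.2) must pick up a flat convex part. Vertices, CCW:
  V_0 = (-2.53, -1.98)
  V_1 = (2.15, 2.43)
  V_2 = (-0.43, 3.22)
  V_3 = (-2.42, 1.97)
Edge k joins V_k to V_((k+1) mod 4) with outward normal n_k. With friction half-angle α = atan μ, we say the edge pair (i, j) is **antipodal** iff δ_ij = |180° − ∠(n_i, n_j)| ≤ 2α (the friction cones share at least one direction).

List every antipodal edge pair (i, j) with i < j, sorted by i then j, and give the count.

α = atan 0.2 = 11.31°;  2α = 22.62°
n_0 = (+0.6858, -0.7278)
n_1 = (+0.2928, +0.9562)
n_2 = (-0.5319, +0.8468)
n_3 = (-0.9996, +0.0278)
  (0,1): δ = 60.32°  ·
  (0,2): δ = 11.16°  ✓
  (0,3): δ = 45.11°  ·
  (1,2): δ = 130.84°  ·
  (1,3): δ = 74.57°  ·
  (2,3): δ = 123.73°  ·
antipodal pairs: 1

count = 1; pairs: (0,2)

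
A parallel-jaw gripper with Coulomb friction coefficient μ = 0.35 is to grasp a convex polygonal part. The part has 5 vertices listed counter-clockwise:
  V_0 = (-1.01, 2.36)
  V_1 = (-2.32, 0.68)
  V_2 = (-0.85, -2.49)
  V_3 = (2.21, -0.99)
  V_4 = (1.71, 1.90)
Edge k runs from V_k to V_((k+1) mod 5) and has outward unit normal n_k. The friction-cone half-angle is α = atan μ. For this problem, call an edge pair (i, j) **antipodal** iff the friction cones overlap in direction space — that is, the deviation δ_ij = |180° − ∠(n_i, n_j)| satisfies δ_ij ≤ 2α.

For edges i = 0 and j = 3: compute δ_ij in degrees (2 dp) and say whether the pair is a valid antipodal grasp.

δ = 47.76°, invalid

α = atan 0.35 = 19.29°;  2α = 38.58°
edge 0: e_0 = (-1.31, -1.68);  n_0 = (-0.7886, +0.6149)
edge 3: e_3 = (-0.50, +2.89);  n_3 = (+0.9854, +0.1705)
∠(n_0, n_3) = 132.24°
δ = |180° − 132.24°| = 47.76°
47.76° > 2α = 38.58°  →  invalid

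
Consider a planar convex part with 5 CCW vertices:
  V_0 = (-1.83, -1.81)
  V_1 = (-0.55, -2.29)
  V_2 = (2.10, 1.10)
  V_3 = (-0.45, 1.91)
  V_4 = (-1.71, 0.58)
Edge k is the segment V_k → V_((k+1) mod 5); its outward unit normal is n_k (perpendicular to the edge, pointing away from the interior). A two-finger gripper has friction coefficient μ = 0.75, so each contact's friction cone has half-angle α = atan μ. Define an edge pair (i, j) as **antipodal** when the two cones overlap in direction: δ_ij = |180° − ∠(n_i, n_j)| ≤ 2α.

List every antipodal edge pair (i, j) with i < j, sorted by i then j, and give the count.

count = 5; pairs: (0,2), (0,3), (1,2), (1,3), (1,4)

α = atan 0.75 = 36.87°;  2α = 73.74°
n_0 = (-0.3511, -0.9363)
n_1 = (+0.7878, -0.6159)
n_2 = (+0.3027, +0.9531)
n_3 = (-0.7260, +0.6877)
n_4 = (-0.9987, +0.0501)
  (0,1): δ = 107.46°  ·
  (0,2): δ = 2.93°  ✓
  (0,3): δ = 67.10°  ✓
  (0,4): δ = 107.68°  ·
  (1,2): δ = 69.61°  ✓
  (1,3): δ = 5.44°  ✓
  (1,4): δ = 35.14°  ✓
  (2,3): δ = 115.83°  ·
  (2,4): δ = 75.25°  ·
  (3,4): δ = 139.42°  ·
antipodal pairs: 5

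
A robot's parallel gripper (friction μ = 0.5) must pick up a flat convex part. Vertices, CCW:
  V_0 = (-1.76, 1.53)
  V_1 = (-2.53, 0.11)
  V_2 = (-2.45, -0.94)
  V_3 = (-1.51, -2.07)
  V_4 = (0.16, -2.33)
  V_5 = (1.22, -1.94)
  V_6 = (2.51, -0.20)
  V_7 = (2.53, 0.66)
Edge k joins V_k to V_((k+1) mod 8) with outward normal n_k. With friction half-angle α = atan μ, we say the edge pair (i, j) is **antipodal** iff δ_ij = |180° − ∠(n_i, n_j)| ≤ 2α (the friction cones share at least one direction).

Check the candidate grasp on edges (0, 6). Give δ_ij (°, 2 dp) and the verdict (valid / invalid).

δ = 27.14°, valid

α = atan 0.5 = 26.57°;  2α = 53.13°
edge 0: e_0 = (-0.77, -1.42);  n_0 = (-0.8791, +0.4767)
edge 6: e_6 = (+0.02, +0.86);  n_6 = (+0.9997, -0.0232)
∠(n_0, n_6) = 152.86°
δ = |180° − 152.86°| = 27.14°
27.14° ≤ 2α = 53.13°  →  valid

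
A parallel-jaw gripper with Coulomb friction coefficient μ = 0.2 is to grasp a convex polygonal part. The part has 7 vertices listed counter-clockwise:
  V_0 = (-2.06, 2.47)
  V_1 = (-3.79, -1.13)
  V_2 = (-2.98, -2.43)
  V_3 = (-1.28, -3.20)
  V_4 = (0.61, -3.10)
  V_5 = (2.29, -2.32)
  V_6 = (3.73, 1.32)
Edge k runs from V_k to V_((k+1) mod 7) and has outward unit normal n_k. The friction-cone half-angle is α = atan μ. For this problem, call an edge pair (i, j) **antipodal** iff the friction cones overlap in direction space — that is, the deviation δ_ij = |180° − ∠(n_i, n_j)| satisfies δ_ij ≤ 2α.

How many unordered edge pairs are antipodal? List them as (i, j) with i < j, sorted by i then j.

α = atan 0.2 = 11.31°;  2α = 22.62°
n_0 = (-0.9013, +0.4331)
n_1 = (-0.8487, -0.5288)
n_2 = (-0.4126, -0.9109)
n_3 = (+0.0528, -0.9986)
n_4 = (+0.4211, -0.9070)
n_5 = (+0.9299, -0.3679)
n_6 = (+0.1948, +0.9808)
  (0,1): δ = 122.41°  ·
  (0,2): δ = 88.70°  ·
  (0,3): δ = 61.30°  ·
  (0,4): δ = 39.43°  ·
  (0,5): δ = 4.08°  ✓
  (0,6): δ = 104.43°  ·
  (1,2): δ = 146.29°  ·
  (1,3): δ = 118.90°  ·
  (1,4): δ = 97.02°  ·
  (1,5): δ = 53.51°  ·
  (1,6): δ = 46.84°  ·
  (2,3): δ = 152.60°  ·
  (2,4): δ = 130.73°  ·
  (2,5): δ = 87.22°  ·
  (2,6): δ = 13.13°  ✓
  (3,4): δ = 158.12°  ·
  (3,5): δ = 114.61°  ·
  (3,6): δ = 14.26°  ✓
  (4,5): δ = 136.49°  ·
  (4,6): δ = 36.14°  ·
  (5,6): δ = 79.65°  ·
antipodal pairs: 3

count = 3; pairs: (0,5), (2,6), (3,6)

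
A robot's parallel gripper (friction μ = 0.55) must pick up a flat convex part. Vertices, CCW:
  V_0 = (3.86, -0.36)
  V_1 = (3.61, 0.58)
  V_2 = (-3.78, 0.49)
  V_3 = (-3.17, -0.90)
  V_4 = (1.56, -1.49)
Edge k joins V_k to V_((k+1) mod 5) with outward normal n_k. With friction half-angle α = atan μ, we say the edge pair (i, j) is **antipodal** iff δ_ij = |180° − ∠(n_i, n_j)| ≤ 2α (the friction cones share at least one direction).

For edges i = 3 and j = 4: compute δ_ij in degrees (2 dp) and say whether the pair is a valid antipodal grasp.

δ = 146.72°, invalid

α = atan 0.55 = 28.81°;  2α = 57.62°
edge 3: e_3 = (+4.73, -0.59);  n_3 = (-0.1238, -0.9923)
edge 4: e_4 = (+2.30, +1.13);  n_4 = (+0.4410, -0.8975)
∠(n_3, n_4) = 33.28°
δ = |180° − 33.28°| = 146.72°
146.72° > 2α = 57.62°  →  invalid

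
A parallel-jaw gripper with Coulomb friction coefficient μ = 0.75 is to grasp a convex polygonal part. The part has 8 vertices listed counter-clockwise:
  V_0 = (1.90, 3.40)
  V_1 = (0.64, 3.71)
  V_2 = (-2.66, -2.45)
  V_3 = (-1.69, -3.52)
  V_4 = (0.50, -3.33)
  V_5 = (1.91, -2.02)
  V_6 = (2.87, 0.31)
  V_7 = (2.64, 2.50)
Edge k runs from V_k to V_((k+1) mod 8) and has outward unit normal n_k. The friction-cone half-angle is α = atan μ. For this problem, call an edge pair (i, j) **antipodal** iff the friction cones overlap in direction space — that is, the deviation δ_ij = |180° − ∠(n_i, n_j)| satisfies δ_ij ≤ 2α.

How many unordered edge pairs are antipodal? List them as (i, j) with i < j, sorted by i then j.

α = atan 0.75 = 36.87°;  2α = 73.74°
n_0 = (+0.2389, +0.9710)
n_1 = (-0.8815, +0.4722)
n_2 = (-0.7409, -0.6716)
n_3 = (+0.0864, -0.9963)
n_4 = (+0.6807, -0.7326)
n_5 = (+0.9246, -0.3809)
n_6 = (+0.9945, +0.1044)
n_7 = (+0.7724, +0.6351)
  (0,1): δ = 104.36°  ·
  (0,2): δ = 33.98°  ✓
  (0,3): δ = 18.78°  ✓
  (0,4): δ = 56.72°  ✓
  (0,5): δ = 81.43°  ·
  (0,6): δ = 109.82°  ·
  (0,7): δ = 143.25°  ·
  (1,2): δ = 109.63°  ·
  (1,3): δ = 56.86°  ✓
  (1,4): δ = 18.93°  ✓
  (1,5): δ = 5.79°  ✓
  (1,6): δ = 34.17°  ✓
  (1,7): δ = 67.61°  ✓
  (2,3): δ = 127.24°  ·
  (2,4): δ = 89.30°  ·
  (2,5): δ = 64.59°  ✓
  (2,6): δ = 36.20°  ✓
  (2,7): δ = 2.77°  ✓
  (3,4): δ = 142.06°  ·
  (3,5): δ = 117.35°  ·
  (3,6): δ = 88.96°  ·
  (3,7): δ = 55.53°  ✓
  (4,5): δ = 155.29°  ·
  (4,6): δ = 126.90°  ·
  (4,7): δ = 93.47°  ·
  (5,6): δ = 151.61°  ·
  (5,7): δ = 118.18°  ·
  (6,7): δ = 146.57°  ·
antipodal pairs: 12

count = 12; pairs: (0,2), (0,3), (0,4), (1,3), (1,4), (1,5), (1,6), (1,7), (2,5), (2,6), (2,7), (3,7)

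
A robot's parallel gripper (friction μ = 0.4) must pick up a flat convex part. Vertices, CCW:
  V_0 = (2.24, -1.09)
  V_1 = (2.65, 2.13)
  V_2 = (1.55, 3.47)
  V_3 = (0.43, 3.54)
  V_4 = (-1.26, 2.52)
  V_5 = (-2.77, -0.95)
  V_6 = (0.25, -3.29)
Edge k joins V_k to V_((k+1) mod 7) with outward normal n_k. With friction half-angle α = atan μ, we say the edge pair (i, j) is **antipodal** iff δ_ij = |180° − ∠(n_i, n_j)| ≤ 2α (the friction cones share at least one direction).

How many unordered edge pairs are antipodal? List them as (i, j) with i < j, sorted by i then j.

α = atan 0.4 = 21.80°;  2α = 43.60°
n_0 = (+0.9920, -0.1263)
n_1 = (+0.7729, +0.6345)
n_2 = (+0.0624, +0.9981)
n_3 = (-0.5167, +0.8561)
n_4 = (-0.9169, +0.3990)
n_5 = (-0.6125, -0.7905)
n_6 = (+0.7416, -0.6708)
  (0,1): δ = 133.36°  ·
  (0,2): δ = 86.32°  ·
  (0,3): δ = 51.63°  ·
  (0,4): δ = 16.26°  ✓
  (0,5): δ = 59.49°  ·
  (0,6): δ = 145.13°  ·
  (1,2): δ = 132.96°  ·
  (1,3): δ = 98.27°  ·
  (1,4): δ = 62.90°  ·
  (1,5): δ = 12.85°  ✓
  (1,6): δ = 98.49°  ·
  (2,3): δ = 145.31°  ·
  (2,4): δ = 109.94°  ·
  (2,5): δ = 34.19°  ✓
  (2,6): δ = 51.45°  ·
  (3,4): δ = 144.63°  ·
  (3,5): δ = 68.88°  ·
  (3,6): δ = 16.76°  ✓
  (4,5): δ = 104.25°  ·
  (4,6): δ = 18.61°  ✓
  (5,6): δ = 94.36°  ·
antipodal pairs: 5

count = 5; pairs: (0,4), (1,5), (2,5), (3,6), (4,6)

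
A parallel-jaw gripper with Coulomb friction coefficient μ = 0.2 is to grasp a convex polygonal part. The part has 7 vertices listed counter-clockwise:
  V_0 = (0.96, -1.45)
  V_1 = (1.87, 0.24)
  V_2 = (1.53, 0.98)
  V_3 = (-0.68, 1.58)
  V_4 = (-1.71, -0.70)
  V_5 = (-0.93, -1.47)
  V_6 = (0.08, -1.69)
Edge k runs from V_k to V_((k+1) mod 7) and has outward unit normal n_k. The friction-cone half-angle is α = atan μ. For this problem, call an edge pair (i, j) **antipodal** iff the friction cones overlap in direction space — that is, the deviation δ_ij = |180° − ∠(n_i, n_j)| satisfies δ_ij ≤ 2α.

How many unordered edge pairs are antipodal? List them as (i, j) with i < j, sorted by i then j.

α = atan 0.2 = 11.31°;  2α = 22.62°
n_0 = (+0.8805, -0.4741)
n_1 = (+0.9087, +0.4175)
n_2 = (+0.2620, +0.9651)
n_3 = (-0.9113, +0.4117)
n_4 = (-0.7025, -0.7117)
n_5 = (-0.2128, -0.9771)
n_6 = (+0.2631, -0.9648)
  (0,1): δ = 127.02°  ·
  (0,2): δ = 76.89°  ·
  (0,3): δ = 3.99°  ✓
  (0,4): δ = 73.67°  ·
  (0,5): δ = 106.01°  ·
  (0,6): δ = 133.56°  ·
  (1,2): δ = 129.87°  ·
  (1,3): δ = 48.99°  ·
  (1,4): δ = 20.69°  ✓
  (1,5): δ = 53.03°  ·
  (1,6): δ = 80.58°  ·
  (2,3): δ = 99.12°  ·
  (2,4): δ = 29.44°  ·
  (2,5): δ = 2.90°  ✓
  (2,6): δ = 30.44°  ·
  (3,4): δ = 110.32°  ·
  (3,5): δ = 77.98°  ·
  (3,6): δ = 50.43°  ·
  (4,5): δ = 147.66°  ·
  (4,6): δ = 120.11°  ·
  (5,6): δ = 152.46°  ·
antipodal pairs: 3

count = 3; pairs: (0,3), (1,4), (2,5)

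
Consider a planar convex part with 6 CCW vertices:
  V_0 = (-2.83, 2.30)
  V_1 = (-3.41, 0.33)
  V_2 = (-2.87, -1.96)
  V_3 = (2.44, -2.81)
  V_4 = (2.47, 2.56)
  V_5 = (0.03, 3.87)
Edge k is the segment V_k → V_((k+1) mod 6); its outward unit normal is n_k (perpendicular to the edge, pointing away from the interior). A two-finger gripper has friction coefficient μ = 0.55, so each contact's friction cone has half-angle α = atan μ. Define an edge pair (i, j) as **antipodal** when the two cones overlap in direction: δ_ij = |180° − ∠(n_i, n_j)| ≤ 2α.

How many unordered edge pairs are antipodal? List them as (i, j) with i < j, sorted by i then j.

α = atan 0.55 = 28.81°;  2α = 57.62°
n_0 = (-0.9593, +0.2824)
n_1 = (-0.9733, -0.2295)
n_2 = (-0.1581, -0.9874)
n_3 = (+1.0000, -0.0056)
n_4 = (+0.4730, +0.8811)
n_5 = (-0.4812, +0.8766)
  (0,1): δ = 150.33°  ·
  (0,2): δ = 82.69°  ·
  (0,3): δ = 16.09°  ✓
  (0,4): δ = 78.17°  ·
  (0,5): δ = 135.17°  ·
  (1,2): δ = 112.36°  ·
  (1,3): δ = 13.59°  ✓
  (1,4): δ = 48.50°  ✓
  (1,5): δ = 105.50°  ·
  (2,3): δ = 81.23°  ·
  (2,4): δ = 19.14°  ✓
  (2,5): δ = 37.86°  ✓
  (3,4): δ = 117.91°  ·
  (3,5): δ = 60.92°  ·
  (4,5): δ = 123.00°  ·
antipodal pairs: 5

count = 5; pairs: (0,3), (1,3), (1,4), (2,4), (2,5)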